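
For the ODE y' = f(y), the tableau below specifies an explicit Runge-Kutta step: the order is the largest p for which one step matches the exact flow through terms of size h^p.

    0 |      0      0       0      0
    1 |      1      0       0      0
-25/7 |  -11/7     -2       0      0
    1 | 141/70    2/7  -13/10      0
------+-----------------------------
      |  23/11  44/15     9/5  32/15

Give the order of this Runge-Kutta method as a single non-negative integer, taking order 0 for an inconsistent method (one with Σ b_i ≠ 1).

0

b = (23/11, 44/15, 9/5, 32/15)
c = (0, 1, -25/7, 1)
Ac = (0, 0, -2, 69/14)
Σ b_i: 23/11·1 + 44/15·1 + 9/5·1 + 32/15·1 = 1478/165 ≠ 1 ⇒ order 0.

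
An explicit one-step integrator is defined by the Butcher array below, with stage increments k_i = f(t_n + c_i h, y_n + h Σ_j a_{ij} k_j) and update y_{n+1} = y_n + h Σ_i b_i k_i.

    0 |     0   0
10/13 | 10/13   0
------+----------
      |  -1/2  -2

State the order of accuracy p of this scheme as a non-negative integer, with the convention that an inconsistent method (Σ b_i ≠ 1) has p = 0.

b = (-1/2, -2)
c = (0, 10/13)
Σ b_i: (-1/2)·1 + (-2)·1 = -5/2 ≠ 1 ⇒ order 0.

0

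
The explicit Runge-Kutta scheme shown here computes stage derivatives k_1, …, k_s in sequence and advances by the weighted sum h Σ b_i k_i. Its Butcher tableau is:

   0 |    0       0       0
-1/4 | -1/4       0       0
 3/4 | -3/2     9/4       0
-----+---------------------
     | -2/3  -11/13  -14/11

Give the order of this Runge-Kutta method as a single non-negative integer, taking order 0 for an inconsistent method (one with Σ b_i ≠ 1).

0

b = (-2/3, -11/13, -14/11)
c = (0, -1/4, 3/4)
Ac = (0, 0, -9/16)
Σ b_i: (-2/3)·1 + (-11/13)·1 + (-14/11)·1 = -1195/429 ≠ 1 ⇒ order 0.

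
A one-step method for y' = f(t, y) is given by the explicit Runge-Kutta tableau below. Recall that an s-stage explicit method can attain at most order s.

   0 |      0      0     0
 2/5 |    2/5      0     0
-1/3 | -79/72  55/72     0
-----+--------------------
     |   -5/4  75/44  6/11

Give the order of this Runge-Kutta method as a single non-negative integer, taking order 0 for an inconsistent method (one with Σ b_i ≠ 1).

b = (-5/4, 75/44, 6/11)
c = (0, 2/5, -1/3)
Ac = (0, 0, 11/36)
Σ b_i: (-5/4)·1 + 75/44·1 + 6/11·1 = 1 ✓
b·c: 75/44·2/5 + 6/11·(-1/3) = 1/2 ✓
b·c²: 75/44·4/25 + 6/11·1/9 = 1/3 ✓
b·Ac: 6/11·11/36 = 1/6 ✓; 3 stages ⇒ order 3.

3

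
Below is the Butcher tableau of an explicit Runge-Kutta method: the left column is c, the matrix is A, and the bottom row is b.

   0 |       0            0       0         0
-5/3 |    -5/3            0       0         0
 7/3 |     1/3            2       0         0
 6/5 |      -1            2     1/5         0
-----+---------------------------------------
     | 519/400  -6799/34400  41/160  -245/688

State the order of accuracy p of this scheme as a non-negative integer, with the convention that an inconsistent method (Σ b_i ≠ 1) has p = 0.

b = (519/400, -6799/34400, 41/160, -245/688)
c = (0, -5/3, 7/3, 6/5)
Ac = (0, 0, -10/3, -43/15)
Σ b_i: 519/400·1 + (-6799/34400)·1 + 41/160·1 + (-245/688)·1 = 1 ✓
b·c: (-6799/34400)·(-5/3) + 41/160·7/3 + (-245/688)·6/5 = 1/2 ✓
b·c²: (-6799/34400)·25/9 + 41/160·49/9 + (-245/688)·36/25 = 1/3 ✓
b·Ac: 41/160·(-10/3) + (-245/688)·(-43/15) = 1/6 ✓
b·c³: (-6799/34400)·(-125/27) + 41/160·343/27 + (-245/688)·216/125 = 711/200 ≠ 1/4 ⇒ order 3.
b·(c∘Ac): 41/160·(-70/9) + (-245/688)·(-86/25) = -553/720 ≠ 1/8
b·Ac²: 41/160·50/9 + (-245/688)·299/45 = -1459/1548 ≠ 1/12
b·A²c: (-245/688)·(-2/3) = 245/1032 ≠ 1/24

3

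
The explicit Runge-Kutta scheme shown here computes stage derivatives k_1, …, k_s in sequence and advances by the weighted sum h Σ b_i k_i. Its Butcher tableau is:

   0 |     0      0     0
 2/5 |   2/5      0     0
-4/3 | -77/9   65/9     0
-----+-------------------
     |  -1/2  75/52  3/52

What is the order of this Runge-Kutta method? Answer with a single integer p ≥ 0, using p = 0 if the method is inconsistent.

b = (-1/2, 75/52, 3/52)
c = (0, 2/5, -4/3)
Ac = (0, 0, 26/9)
Σ b_i: (-1/2)·1 + 75/52·1 + 3/52·1 = 1 ✓
b·c: 75/52·2/5 + 3/52·(-4/3) = 1/2 ✓
b·c²: 75/52·4/25 + 3/52·16/9 = 1/3 ✓
b·Ac: 3/52·26/9 = 1/6 ✓; 3 stages ⇒ order 3.

3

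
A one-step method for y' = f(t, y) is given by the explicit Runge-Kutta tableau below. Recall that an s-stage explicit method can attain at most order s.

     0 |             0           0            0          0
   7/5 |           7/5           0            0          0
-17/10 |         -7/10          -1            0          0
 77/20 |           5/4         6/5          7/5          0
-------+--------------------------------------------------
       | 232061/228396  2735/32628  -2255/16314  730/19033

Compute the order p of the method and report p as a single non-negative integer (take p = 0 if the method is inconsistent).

3

b = (232061/228396, 2735/32628, -2255/16314, 730/19033)
c = (0, 7/5, -17/10, 77/20)
Ac = (0, 0, -7/5, -7/10)
Σ b_i: 232061/228396·1 + 2735/32628·1 + (-2255/16314)·1 + 730/19033·1 = 1 ✓
b·c: 2735/32628·7/5 + (-2255/16314)·(-17/10) + 730/19033·77/20 = 1/2 ✓
b·c²: 2735/32628·49/25 + (-2255/16314)·289/100 + 730/19033·5929/400 = 1/3 ✓
b·Ac: (-2255/16314)·(-7/5) + 730/19033·(-7/10) = 1/6 ✓
b·c³: 2735/32628·343/125 + (-2255/16314)·(-4913/1000) + 730/19033·456533/8000 = 1347697/435040 ≠ 1/4 ⇒ order 3.
b·(c∘Ac): (-2255/16314)·119/50 + 730/19033·(-539/200) = -17633/40785 ≠ 1/8
b·Ac²: (-2255/16314)·(-49/25) + 730/19033·3199/500 = 105289/203925 ≠ 1/12
b·A²c: 730/19033·(-49/25) = -1022/13595 ≠ 1/24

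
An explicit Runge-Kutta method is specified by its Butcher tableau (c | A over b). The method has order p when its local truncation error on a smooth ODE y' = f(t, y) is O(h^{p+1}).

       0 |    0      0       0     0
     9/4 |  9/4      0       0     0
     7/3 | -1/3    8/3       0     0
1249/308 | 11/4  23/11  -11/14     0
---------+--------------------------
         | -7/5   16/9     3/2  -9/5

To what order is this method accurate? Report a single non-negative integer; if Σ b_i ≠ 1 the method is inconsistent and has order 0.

0

b = (-7/5, 16/9, 3/2, -9/5)
c = (0, 9/4, 7/3, 1249/308)
Ac = (0, 0, 6, 379/132)
Σ b_i: (-7/5)·1 + 16/9·1 + 3/2·1 + (-9/5)·1 = 7/90 ≠ 1 ⇒ order 0.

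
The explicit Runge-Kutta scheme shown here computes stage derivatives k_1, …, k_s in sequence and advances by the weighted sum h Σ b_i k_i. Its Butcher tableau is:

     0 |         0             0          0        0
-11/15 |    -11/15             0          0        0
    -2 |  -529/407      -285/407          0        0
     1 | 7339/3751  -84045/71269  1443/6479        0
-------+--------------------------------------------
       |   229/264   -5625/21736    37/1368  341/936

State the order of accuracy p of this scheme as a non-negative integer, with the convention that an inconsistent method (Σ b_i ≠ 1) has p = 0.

b = (229/264, -5625/21736, 37/1368, 341/936)
c = (0, -11/15, -2, 1)
Ac = (0, 0, 19/37, 13/31)
Σ b_i: 229/264·1 + (-5625/21736)·1 + 37/1368·1 + 341/936·1 = 1 ✓
b·c: (-5625/21736)·(-11/15) + 37/1368·(-2) + 341/936·1 = 1/2 ✓
b·c²: (-5625/21736)·121/225 + 37/1368·4 + 341/936·1 = 1/3 ✓
b·Ac: 37/1368·19/37 + 341/936·13/31 = 1/6 ✓
b·c³: (-5625/21736)·(-1331/3375) + 37/1368·(-8) + 341/936·1 = 1/4 ✓
b·(c∘Ac): 37/1368·(-38/37) + 341/936·13/31 = 1/8 ✓
b·Ac²: 37/1368·(-209/555) + 341/936·1313/5115 = 1/12 ✓
b·A²c: 341/936·39/341 = 1/24 ✓; 4 stages ⇒ order 4.

4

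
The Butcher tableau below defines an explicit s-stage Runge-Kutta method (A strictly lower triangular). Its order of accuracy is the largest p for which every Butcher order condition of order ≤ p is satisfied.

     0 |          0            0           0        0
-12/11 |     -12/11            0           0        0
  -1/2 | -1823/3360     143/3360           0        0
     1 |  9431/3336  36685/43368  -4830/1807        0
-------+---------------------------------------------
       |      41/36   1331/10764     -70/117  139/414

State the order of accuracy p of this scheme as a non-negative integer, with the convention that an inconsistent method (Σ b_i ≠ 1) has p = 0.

4

b = (41/36, 1331/10764, -70/117, 139/414)
c = (0, -12/11, -1/2, 1)
Ac = (0, 0, -13/280, 115/278)
Σ b_i: 41/36·1 + 1331/10764·1 + (-70/117)·1 + 139/414·1 = 1 ✓
b·c: 1331/10764·(-12/11) + (-70/117)·(-1/2) + 139/414·1 = 1/2 ✓
b·c²: 1331/10764·144/121 + (-70/117)·1/4 + 139/414·1 = 1/3 ✓
b·Ac: (-70/117)·(-13/280) + 139/414·115/278 = 1/6 ✓
b·c³: 1331/10764·(-1728/1331) + (-70/117)·(-1/8) + 139/414·1 = 1/4 ✓
b·(c∘Ac): (-70/117)·13/560 + 139/414·115/278 = 1/8 ✓
b·Ac²: (-70/117)·39/770 + 139/414·1035/3058 = 1/12 ✓
b·A²c: 139/414·69/556 = 1/24 ✓; 4 stages ⇒ order 4.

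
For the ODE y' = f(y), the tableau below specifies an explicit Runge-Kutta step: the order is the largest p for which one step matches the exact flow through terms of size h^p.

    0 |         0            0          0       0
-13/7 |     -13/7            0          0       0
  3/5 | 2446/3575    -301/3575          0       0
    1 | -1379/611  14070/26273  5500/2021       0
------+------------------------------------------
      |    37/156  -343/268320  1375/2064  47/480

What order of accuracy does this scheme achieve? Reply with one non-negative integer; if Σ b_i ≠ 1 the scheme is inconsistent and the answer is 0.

4

b = (37/156, -343/268320, 1375/2064, 47/480)
c = (0, -13/7, 3/5, 1)
Ac = (0, 0, 43/275, 30/47)
Σ b_i: 37/156·1 + (-343/268320)·1 + 1375/2064·1 + 47/480·1 = 1 ✓
b·c: (-343/268320)·(-13/7) + 1375/2064·3/5 + 47/480·1 = 1/2 ✓
b·c²: (-343/268320)·169/49 + 1375/2064·9/25 + 47/480·1 = 1/3 ✓
b·Ac: 1375/2064·43/275 + 47/480·30/47 = 1/6 ✓
b·c³: (-343/268320)·(-2197/343) + 1375/2064·27/125 + 47/480·1 = 1/4 ✓
b·(c∘Ac): 1375/2064·129/1375 + 47/480·30/47 = 1/8 ✓
b·Ac²: 1375/2064·(-559/1925) + 47/480·930/329 = 1/12 ✓
b·A²c: 47/480·20/47 = 1/24 ✓; 4 stages ⇒ order 4.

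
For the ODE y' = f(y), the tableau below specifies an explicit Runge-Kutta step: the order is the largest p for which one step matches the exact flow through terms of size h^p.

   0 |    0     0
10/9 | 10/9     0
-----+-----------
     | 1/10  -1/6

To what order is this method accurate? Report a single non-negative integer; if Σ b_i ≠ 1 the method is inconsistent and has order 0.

b = (1/10, -1/6)
c = (0, 10/9)
Σ b_i: 1/10·1 + (-1/6)·1 = -1/15 ≠ 1 ⇒ order 0.

0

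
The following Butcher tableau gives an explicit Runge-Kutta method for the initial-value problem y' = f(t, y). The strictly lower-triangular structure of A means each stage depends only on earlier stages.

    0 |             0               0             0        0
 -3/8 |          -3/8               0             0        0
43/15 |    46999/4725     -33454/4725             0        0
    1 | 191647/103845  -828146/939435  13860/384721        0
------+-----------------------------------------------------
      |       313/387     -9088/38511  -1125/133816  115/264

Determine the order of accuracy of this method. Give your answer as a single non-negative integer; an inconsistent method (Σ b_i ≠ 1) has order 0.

b = (313/387, -9088/38511, -1125/133816, 115/264)
c = (0, -3/8, 43/15, 1)
Ac = (0, 0, 16727/6300, 1397/3220)
Σ b_i: 313/387·1 + (-9088/38511)·1 + (-1125/133816)·1 + 115/264·1 = 1 ✓
b·c: (-9088/38511)·(-3/8) + (-1125/133816)·43/15 + 115/264·1 = 1/2 ✓
b·c²: (-9088/38511)·9/64 + (-1125/133816)·1849/225 + 115/264·1 = 1/3 ✓
b·Ac: (-1125/133816)·16727/6300 + 115/264·1397/3220 = 1/6 ✓
b·c³: (-9088/38511)·(-27/512) + (-1125/133816)·79507/3375 + 115/264·1 = 1/4 ✓
b·(c∘Ac): (-1125/133816)·719261/94500 + 115/264·1397/3220 = 1/8 ✓
b·Ac²: (-1125/133816)·(-16727/16800) + 115/264·4433/25760 = 1/12 ✓
b·A²c: 115/264·11/115 = 1/24 ✓; 4 stages ⇒ order 4.

4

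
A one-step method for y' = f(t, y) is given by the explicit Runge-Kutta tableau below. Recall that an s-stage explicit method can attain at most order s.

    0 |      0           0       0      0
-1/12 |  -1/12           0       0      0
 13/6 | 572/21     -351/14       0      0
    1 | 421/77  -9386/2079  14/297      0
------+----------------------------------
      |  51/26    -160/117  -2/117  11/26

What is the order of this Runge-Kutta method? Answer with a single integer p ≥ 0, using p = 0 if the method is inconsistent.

b = (51/26, -160/117, -2/117, 11/26)
c = (0, -1/12, 13/6, 1)
Ac = (0, 0, 117/56, 221/462)
Σ b_i: 51/26·1 + (-160/117)·1 + (-2/117)·1 + 11/26·1 = 1 ✓
b·c: (-160/117)·(-1/12) + (-2/117)·13/6 + 11/26·1 = 1/2 ✓
b·c²: (-160/117)·1/144 + (-2/117)·169/36 + 11/26·1 = 1/3 ✓
b·Ac: (-2/117)·117/56 + 11/26·221/462 = 1/6 ✓
b·c³: (-160/117)·(-1/1728) + (-2/117)·2197/216 + 11/26·1 = 1/4 ✓
b·(c∘Ac): (-2/117)·507/112 + 11/26·221/462 = 1/8 ✓
b·Ac²: (-2/117)·(-39/224) + 11/26·117/616 = 1/12 ✓
b·A²c: 11/26·13/132 = 1/24 ✓; 4 stages ⇒ order 4.

4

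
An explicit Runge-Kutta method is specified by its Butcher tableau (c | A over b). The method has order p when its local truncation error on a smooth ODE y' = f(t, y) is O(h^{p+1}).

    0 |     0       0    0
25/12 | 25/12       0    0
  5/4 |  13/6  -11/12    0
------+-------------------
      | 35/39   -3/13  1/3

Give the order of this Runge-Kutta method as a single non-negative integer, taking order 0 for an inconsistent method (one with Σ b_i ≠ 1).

1

b = (35/39, -3/13, 1/3)
c = (0, 25/12, 5/4)
Ac = (0, 0, -275/144)
Σ b_i: 35/39·1 + (-3/13)·1 + 1/3·1 = 1 ✓
b·c: (-3/13)·25/12 + 1/3·5/4 = -5/78 ≠ 1/2 ⇒ order 1.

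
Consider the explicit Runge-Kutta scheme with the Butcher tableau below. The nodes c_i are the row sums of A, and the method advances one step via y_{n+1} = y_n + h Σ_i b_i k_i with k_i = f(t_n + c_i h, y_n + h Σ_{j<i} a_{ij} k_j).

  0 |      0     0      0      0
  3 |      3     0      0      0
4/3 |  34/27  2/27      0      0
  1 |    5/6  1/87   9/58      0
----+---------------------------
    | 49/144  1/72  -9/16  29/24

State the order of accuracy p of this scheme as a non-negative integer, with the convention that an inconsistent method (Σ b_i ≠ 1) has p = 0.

4

b = (49/144, 1/72, -9/16, 29/24)
c = (0, 3, 4/3, 1)
Ac = (0, 0, 2/9, 7/29)
Σ b_i: 49/144·1 + 1/72·1 + (-9/16)·1 + 29/24·1 = 1 ✓
b·c: 1/72·3 + (-9/16)·4/3 + 29/24·1 = 1/2 ✓
b·c²: 1/72·9 + (-9/16)·16/9 + 29/24·1 = 1/3 ✓
b·Ac: (-9/16)·2/9 + 29/24·7/29 = 1/6 ✓
b·c³: 1/72·27 + (-9/16)·64/27 + 29/24·1 = 1/4 ✓
b·(c∘Ac): (-9/16)·8/27 + 29/24·7/29 = 1/8 ✓
b·Ac²: (-9/16)·2/3 + 29/24·11/29 = 1/12 ✓
b·A²c: 29/24·1/29 = 1/24 ✓; 4 stages ⇒ order 4.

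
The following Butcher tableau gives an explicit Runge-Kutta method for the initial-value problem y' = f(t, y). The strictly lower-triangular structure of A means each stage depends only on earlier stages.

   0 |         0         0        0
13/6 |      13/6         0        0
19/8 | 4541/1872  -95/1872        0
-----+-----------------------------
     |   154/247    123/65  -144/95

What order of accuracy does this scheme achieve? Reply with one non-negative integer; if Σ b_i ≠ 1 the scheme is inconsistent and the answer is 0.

b = (154/247, 123/65, -144/95)
c = (0, 13/6, 19/8)
Ac = (0, 0, -95/864)
Σ b_i: 154/247·1 + 123/65·1 + (-144/95)·1 = 1 ✓
b·c: 123/65·13/6 + (-144/95)·19/8 = 1/2 ✓
b·c²: 123/65·169/36 + (-144/95)·361/64 = 1/3 ✓
b·Ac: (-144/95)·(-95/864) = 1/6 ✓; 3 stages ⇒ order 3.

3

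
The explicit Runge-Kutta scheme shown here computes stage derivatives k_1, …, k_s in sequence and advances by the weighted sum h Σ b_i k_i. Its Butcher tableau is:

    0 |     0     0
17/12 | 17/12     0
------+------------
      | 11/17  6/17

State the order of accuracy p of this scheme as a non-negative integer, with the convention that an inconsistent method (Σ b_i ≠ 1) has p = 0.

b = (11/17, 6/17)
c = (0, 17/12)
Σ b_i: 11/17·1 + 6/17·1 = 1 ✓
b·c: 6/17·17/12 = 1/2 ✓; 2 stages ⇒ order 2.

2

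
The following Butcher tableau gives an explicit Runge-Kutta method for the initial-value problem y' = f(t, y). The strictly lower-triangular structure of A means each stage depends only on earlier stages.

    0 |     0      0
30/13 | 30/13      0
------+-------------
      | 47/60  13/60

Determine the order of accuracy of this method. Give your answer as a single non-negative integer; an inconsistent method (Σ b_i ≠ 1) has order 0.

b = (47/60, 13/60)
c = (0, 30/13)
Σ b_i: 47/60·1 + 13/60·1 = 1 ✓
b·c: 13/60·30/13 = 1/2 ✓; 2 stages ⇒ order 2.

2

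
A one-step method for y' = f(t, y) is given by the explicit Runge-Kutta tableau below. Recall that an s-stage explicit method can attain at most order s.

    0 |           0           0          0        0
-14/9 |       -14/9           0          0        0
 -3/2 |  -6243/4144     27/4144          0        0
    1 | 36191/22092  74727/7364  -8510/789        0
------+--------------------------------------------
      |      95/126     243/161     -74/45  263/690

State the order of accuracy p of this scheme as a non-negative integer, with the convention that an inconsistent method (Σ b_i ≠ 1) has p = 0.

b = (95/126, 243/161, -74/45, 263/690)
c = (0, -14/9, -3/2, 1)
Ac = (0, 0, -3/296, 207/526)
Σ b_i: 95/126·1 + 243/161·1 + (-74/45)·1 + 263/690·1 = 1 ✓
b·c: 243/161·(-14/9) + (-74/45)·(-3/2) + 263/690·1 = 1/2 ✓
b·c²: 243/161·196/81 + (-74/45)·9/4 + 263/690·1 = 1/3 ✓
b·Ac: (-74/45)·(-3/296) + 263/690·207/526 = 1/6 ✓
b·c³: 243/161·(-2744/729) + (-74/45)·(-27/8) + 263/690·1 = 1/4 ✓
b·(c∘Ac): (-74/45)·9/592 + 263/690·207/526 = 1/8 ✓
b·Ac²: (-74/45)·7/444 + 263/690·1357/4734 = 1/12 ✓
b·A²c: 263/690·115/1052 = 1/24 ✓; 4 stages ⇒ order 4.

4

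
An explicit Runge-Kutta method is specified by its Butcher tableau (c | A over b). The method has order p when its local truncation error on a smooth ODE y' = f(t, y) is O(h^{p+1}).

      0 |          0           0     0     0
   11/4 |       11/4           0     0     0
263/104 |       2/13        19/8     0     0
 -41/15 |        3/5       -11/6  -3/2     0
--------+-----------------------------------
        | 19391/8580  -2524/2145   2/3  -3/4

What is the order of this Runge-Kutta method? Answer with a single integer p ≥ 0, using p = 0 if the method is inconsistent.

2

b = (19391/8580, -2524/2145, 2/3, -3/4)
c = (0, 11/4, 263/104, -41/15)
Ac = (0, 0, 209/32, -5513/624)
Σ b_i: 19391/8580·1 + (-2524/2145)·1 + 2/3·1 + (-3/4)·1 = 1 ✓
b·c: (-2524/2145)·11/4 + 2/3·263/104 + (-3/4)·(-41/15) = 1/2 ✓
b·c²: (-2524/2145)·121/16 + 2/3·69169/10816 + (-3/4)·1681/225 = -1384269/135200 ≠ 1/3 ⇒ order 2.
b·Ac: 2/3·209/32 + (-3/4)·(-5513/624) = 27407/2496 ≠ 1/6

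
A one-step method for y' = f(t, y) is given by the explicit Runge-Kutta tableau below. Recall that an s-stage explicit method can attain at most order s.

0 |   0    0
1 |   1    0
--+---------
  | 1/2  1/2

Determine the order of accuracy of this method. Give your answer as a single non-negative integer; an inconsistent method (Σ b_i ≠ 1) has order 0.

b = (1/2, 1/2)
c = (0, 1)
Σ b_i: 1/2·1 + 1/2·1 = 1 ✓
b·c: 1/2·1 = 1/2 ✓; 2 stages ⇒ order 2.

2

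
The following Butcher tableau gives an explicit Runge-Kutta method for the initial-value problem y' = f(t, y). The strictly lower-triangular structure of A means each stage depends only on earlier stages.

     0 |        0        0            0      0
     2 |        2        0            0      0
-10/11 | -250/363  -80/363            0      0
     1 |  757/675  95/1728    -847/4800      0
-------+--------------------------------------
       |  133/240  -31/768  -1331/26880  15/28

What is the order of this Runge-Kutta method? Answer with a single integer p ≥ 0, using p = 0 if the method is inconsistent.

4

b = (133/240, -31/768, -1331/26880, 15/28)
c = (0, 2, -10/11, 1)
Ac = (0, 0, -160/363, 73/270)
Σ b_i: 133/240·1 + (-31/768)·1 + (-1331/26880)·1 + 15/28·1 = 1 ✓
b·c: (-31/768)·2 + (-1331/26880)·(-10/11) + 15/28·1 = 1/2 ✓
b·c²: (-31/768)·4 + (-1331/26880)·100/121 + 15/28·1 = 1/3 ✓
b·Ac: (-1331/26880)·(-160/363) + 15/28·73/270 = 1/6 ✓
b·c³: (-31/768)·8 + (-1331/26880)·(-1000/1331) + 15/28·1 = 1/4 ✓
b·(c∘Ac): (-1331/26880)·1600/3993 + 15/28·73/270 = 1/8 ✓
b·Ac²: (-1331/26880)·(-320/363) + 15/28·2/27 = 1/12 ✓
b·A²c: 15/28·7/90 = 1/24 ✓; 4 stages ⇒ order 4.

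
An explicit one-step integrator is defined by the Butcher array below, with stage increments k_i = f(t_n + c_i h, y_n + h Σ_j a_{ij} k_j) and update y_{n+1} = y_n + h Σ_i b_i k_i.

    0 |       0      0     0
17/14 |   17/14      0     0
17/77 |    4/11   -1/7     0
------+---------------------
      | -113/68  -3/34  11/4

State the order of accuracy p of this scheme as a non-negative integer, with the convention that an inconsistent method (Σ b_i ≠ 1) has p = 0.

2

b = (-113/68, -3/34, 11/4)
c = (0, 17/14, 17/77)
Ac = (0, 0, -17/98)
Σ b_i: (-113/68)·1 + (-3/34)·1 + 11/4·1 = 1 ✓
b·c: (-3/34)·17/14 + 11/4·17/77 = 1/2 ✓
b·c²: (-3/34)·289/196 + 11/4·289/5929 = 17/4312 ≠ 1/3 ⇒ order 2.
b·Ac: 11/4·(-17/98) = -187/392 ≠ 1/6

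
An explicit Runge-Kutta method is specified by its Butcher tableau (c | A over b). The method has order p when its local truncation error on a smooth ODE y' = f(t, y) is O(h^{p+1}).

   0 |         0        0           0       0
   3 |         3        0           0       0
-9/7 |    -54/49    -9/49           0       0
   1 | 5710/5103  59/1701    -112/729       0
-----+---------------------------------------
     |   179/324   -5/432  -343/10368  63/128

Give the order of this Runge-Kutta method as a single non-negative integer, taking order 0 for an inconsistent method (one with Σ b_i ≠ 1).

b = (179/324, -5/432, -343/10368, 63/128)
c = (0, 3, -9/7, 1)
Ac = (0, 0, -27/49, 19/63)
Σ b_i: 179/324·1 + (-5/432)·1 + (-343/10368)·1 + 63/128·1 = 1 ✓
b·c: (-5/432)·3 + (-343/10368)·(-9/7) + 63/128·1 = 1/2 ✓
b·c²: (-5/432)·9 + (-343/10368)·81/49 + 63/128·1 = 1/3 ✓
b·Ac: (-343/10368)·(-27/49) + 63/128·19/63 = 1/6 ✓
b·c³: (-5/432)·27 + (-343/10368)·(-729/343) + 63/128·1 = 1/4 ✓
b·(c∘Ac): (-343/10368)·243/343 + 63/128·19/63 = 1/8 ✓
b·Ac²: (-343/10368)·(-81/49) + 63/128·11/189 = 1/12 ✓
b·A²c: 63/128·16/189 = 1/24 ✓; 4 stages ⇒ order 4.

4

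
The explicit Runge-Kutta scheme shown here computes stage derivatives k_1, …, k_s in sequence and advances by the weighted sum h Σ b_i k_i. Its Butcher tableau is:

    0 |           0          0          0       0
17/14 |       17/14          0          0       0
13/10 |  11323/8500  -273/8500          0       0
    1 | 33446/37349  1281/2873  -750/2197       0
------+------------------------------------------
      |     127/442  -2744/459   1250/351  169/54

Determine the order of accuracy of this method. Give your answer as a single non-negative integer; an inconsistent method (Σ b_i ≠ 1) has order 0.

4

b = (127/442, -2744/459, 1250/351, 169/54)
c = (0, 17/14, 13/10, 1)
Ac = (0, 0, -39/1000, 33/338)
Σ b_i: 127/442·1 + (-2744/459)·1 + 1250/351·1 + 169/54·1 = 1 ✓
b·c: (-2744/459)·17/14 + 1250/351·13/10 + 169/54·1 = 1/2 ✓
b·c²: (-2744/459)·289/196 + 1250/351·169/100 + 169/54·1 = 1/3 ✓
b·Ac: 1250/351·(-39/1000) + 169/54·33/338 = 1/6 ✓
b·c³: (-2744/459)·4913/2744 + 1250/351·2197/1000 + 169/54·1 = 1/4 ✓
b·(c∘Ac): 1250/351·(-507/10000) + 169/54·33/338 = 1/8 ✓
b·Ac²: 1250/351·(-663/14000) + 169/54·381/4732 = 1/12 ✓
b·A²c: 169/54·9/676 = 1/24 ✓; 4 stages ⇒ order 4.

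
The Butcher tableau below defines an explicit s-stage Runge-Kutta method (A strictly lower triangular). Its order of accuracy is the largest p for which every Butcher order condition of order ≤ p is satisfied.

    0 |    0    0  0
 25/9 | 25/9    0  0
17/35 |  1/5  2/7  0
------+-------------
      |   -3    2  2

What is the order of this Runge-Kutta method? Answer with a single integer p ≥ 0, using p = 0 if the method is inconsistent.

1

b = (-3, 2, 2)
c = (0, 25/9, 17/35)
Ac = (0, 0, 50/63)
Σ b_i: (-3)·1 + 2·1 + 2·1 = 1 ✓
b·c: 2·25/9 + 2·17/35 = 2056/315 ≠ 1/2 ⇒ order 1.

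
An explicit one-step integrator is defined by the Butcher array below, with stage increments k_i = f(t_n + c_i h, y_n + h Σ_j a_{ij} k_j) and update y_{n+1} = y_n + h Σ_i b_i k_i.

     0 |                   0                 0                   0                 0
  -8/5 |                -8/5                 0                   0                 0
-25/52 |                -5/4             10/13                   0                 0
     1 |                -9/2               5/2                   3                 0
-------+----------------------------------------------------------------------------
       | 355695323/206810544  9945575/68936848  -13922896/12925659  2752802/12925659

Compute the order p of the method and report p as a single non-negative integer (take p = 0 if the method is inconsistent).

3

b = (355695323/206810544, 9945575/68936848, -13922896/12925659, 2752802/12925659)
c = (0, -8/5, -25/52, 1)
Ac = (0, 0, -16/13, -283/52)
Σ b_i: 355695323/206810544·1 + 9945575/68936848·1 + (-13922896/12925659)·1 + 2752802/12925659·1 = 1 ✓
b·c: 9945575/68936848·(-8/5) + (-13922896/12925659)·(-25/52) + 2752802/12925659·1 = 1/2 ✓
b·c²: 9945575/68936848·64/25 + (-13922896/12925659)·625/2704 + 2752802/12925659·1 = 1/3 ✓
b·Ac: (-13922896/12925659)·(-16/13) + 2752802/12925659·(-283/52) = 1/6 ✓
b·c³: 9945575/68936848·(-512/125) + (-13922896/12925659)·(-15625/140608) + 2752802/12925659·1 = -289312757/1120223780 ≠ 1/4 ⇒ order 3.
b·(c∘Ac): (-13922896/12925659)·100/169 + 2752802/12925659·(-283/52) = -15479997/8617106 ≠ 1/8
b·Ac²: (-13922896/12925659)·128/65 + 2752802/12925659·95903/13520 = -4103123573/6721342680 ≠ 1/12
b·A²c: 2752802/12925659·(-48/13) = -3388064/4308553 ≠ 1/24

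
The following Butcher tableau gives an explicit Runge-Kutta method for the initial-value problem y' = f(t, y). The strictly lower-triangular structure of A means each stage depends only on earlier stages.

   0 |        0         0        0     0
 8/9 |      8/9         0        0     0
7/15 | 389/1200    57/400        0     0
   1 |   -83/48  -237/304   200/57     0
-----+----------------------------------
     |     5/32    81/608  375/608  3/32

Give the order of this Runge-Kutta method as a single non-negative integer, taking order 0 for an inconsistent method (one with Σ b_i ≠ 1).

b = (5/32, 81/608, 375/608, 3/32)
c = (0, 8/9, 7/15, 1)
Ac = (0, 0, 19/150, 17/18)
Σ b_i: 5/32·1 + 81/608·1 + 375/608·1 + 3/32·1 = 1 ✓
b·c: 81/608·8/9 + 375/608·7/15 + 3/32·1 = 1/2 ✓
b·c²: 81/608·64/81 + 375/608·49/225 + 3/32·1 = 1/3 ✓
b·Ac: 375/608·19/150 + 3/32·17/18 = 1/6 ✓
b·c³: 81/608·512/729 + 375/608·343/3375 + 3/32·1 = 1/4 ✓
b·(c∘Ac): 375/608·133/2250 + 3/32·17/18 = 1/8 ✓
b·Ac²: 375/608·76/675 + 3/32·4/27 = 1/12 ✓
b·A²c: 3/32·4/9 = 1/24 ✓; 4 stages ⇒ order 4.

4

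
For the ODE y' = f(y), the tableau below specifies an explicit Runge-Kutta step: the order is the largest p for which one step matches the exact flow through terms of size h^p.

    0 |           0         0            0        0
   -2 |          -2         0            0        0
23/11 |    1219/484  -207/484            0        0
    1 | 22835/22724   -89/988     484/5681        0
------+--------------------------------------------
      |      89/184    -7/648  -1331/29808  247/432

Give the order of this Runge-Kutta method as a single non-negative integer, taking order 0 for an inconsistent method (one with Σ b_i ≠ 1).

b = (89/184, -7/648, -1331/29808, 247/432)
c = (0, -2, 23/11, 1)
Ac = (0, 0, 207/242, 177/494)
Σ b_i: 89/184·1 + (-7/648)·1 + (-1331/29808)·1 + 247/432·1 = 1 ✓
b·c: (-7/648)·(-2) + (-1331/29808)·23/11 + 247/432·1 = 1/2 ✓
b·c²: (-7/648)·4 + (-1331/29808)·529/121 + 247/432·1 = 1/3 ✓
b·Ac: (-1331/29808)·207/242 + 247/432·177/494 = 1/6 ✓
b·c³: (-7/648)·(-8) + (-1331/29808)·12167/1331 + 247/432·1 = 1/4 ✓
b·(c∘Ac): (-1331/29808)·4761/2662 + 247/432·177/494 = 1/8 ✓
b·Ac²: (-1331/29808)·(-207/121) + 247/432·3/247 = 1/12 ✓
b·A²c: 247/432·18/247 = 1/24 ✓; 4 stages ⇒ order 4.

4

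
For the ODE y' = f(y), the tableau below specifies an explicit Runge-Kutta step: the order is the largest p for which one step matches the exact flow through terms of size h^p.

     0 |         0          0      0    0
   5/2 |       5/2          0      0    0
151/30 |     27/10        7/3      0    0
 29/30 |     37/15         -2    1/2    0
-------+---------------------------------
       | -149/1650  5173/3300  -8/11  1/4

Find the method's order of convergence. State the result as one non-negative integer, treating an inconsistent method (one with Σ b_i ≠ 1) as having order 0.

2

b = (-149/1650, 5173/3300, -8/11, 1/4)
c = (0, 5/2, 151/30, 29/30)
Ac = (0, 0, 35/6, -149/60)
Σ b_i: (-149/1650)·1 + 5173/3300·1 + (-8/11)·1 + 1/4·1 = 1 ✓
b·c: 5173/3300·5/2 + (-8/11)·151/30 + 1/4·29/30 = 1/2 ✓
b·c²: 5173/3300·25/4 + (-8/11)·22801/900 + 1/4·841/900 = -18467/2200 ≠ 1/3 ⇒ order 2.
b·Ac: (-8/11)·35/6 + 1/4·(-149/60) = -12839/2640 ≠ 1/6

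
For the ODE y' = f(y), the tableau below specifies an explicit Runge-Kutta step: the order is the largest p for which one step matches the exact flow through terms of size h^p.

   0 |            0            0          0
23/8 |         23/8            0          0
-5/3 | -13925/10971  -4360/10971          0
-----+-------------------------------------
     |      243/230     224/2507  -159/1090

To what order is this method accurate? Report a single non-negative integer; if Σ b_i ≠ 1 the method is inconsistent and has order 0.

b = (243/230, 224/2507, -159/1090)
c = (0, 23/8, -5/3)
Ac = (0, 0, -545/477)
Σ b_i: 243/230·1 + 224/2507·1 + (-159/1090)·1 = 1 ✓
b·c: 224/2507·23/8 + (-159/1090)·(-5/3) = 1/2 ✓
b·c²: 224/2507·529/64 + (-159/1090)·25/9 = 1/3 ✓
b·Ac: (-159/1090)·(-545/477) = 1/6 ✓; 3 stages ⇒ order 3.

3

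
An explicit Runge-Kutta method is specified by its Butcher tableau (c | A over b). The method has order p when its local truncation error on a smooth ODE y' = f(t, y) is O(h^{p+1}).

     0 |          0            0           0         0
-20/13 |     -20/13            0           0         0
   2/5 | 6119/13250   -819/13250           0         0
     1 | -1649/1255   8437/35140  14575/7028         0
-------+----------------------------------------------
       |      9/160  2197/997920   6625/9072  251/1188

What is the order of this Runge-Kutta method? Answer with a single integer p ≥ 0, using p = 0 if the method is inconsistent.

b = (9/160, 2197/997920, 6625/9072, 251/1188)
c = (0, -20/13, 2/5, 1)
Ac = (0, 0, 126/1325, 231/502)
Σ b_i: 9/160·1 + 2197/997920·1 + 6625/9072·1 + 251/1188·1 = 1 ✓
b·c: 2197/997920·(-20/13) + 6625/9072·2/5 + 251/1188·1 = 1/2 ✓
b·c²: 2197/997920·400/169 + 6625/9072·4/25 + 251/1188·1 = 1/3 ✓
b·Ac: 6625/9072·126/1325 + 251/1188·231/502 = 1/6 ✓
b·c³: 2197/997920·(-8000/2197) + 6625/9072·8/125 + 251/1188·1 = 1/4 ✓
b·(c∘Ac): 6625/9072·252/6625 + 251/1188·231/502 = 1/8 ✓
b·Ac²: 6625/9072·(-504/3445) + 251/1188·2937/3263 = 1/12 ✓
b·A²c: 251/1188·99/502 = 1/24 ✓; 4 stages ⇒ order 4.

4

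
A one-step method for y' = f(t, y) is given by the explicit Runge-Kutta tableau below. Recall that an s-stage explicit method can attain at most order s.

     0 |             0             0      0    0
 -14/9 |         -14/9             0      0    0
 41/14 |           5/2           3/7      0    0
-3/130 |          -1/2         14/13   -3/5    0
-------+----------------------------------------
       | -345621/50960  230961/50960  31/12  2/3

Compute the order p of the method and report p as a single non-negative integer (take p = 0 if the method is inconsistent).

2

b = (-345621/50960, 230961/50960, 31/12, 2/3)
c = (0, -14/9, 41/14, -3/130)
Ac = (0, 0, -2/3, -28111/8190)
Σ b_i: (-345621/50960)·1 + 230961/50960·1 + 31/12·1 + 2/3·1 = 1 ✓
b·c: 230961/50960·(-14/9) + 31/12·41/14 + 2/3·(-3/130) = 1/2 ✓
b·c²: 230961/50960·196/81 + 31/12·1681/196 + 2/3·9/16900 = 2962366907/89434800 ≠ 1/3 ⇒ order 2.
b·Ac: 31/12·(-2/3) + 2/3·(-28111/8190) = -98537/24570 ≠ 1/6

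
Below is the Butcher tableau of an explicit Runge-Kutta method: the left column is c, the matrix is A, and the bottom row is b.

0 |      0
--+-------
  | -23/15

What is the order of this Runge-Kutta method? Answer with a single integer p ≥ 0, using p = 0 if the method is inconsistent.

b = (-23/15)
c = (0)
Σ b_i: (-23/15)·1 = -23/15 ≠ 1 ⇒ order 0.

0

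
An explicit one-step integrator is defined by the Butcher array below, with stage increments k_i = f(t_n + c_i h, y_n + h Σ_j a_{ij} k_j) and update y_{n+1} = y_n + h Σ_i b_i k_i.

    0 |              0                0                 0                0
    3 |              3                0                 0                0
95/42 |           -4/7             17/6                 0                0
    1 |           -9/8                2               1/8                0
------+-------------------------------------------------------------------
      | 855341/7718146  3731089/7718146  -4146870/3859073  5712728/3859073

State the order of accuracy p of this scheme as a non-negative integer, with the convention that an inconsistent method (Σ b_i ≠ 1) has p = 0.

3

b = (855341/7718146, 3731089/7718146, -4146870/3859073, 5712728/3859073)
c = (0, 3, 95/42, 1)
Ac = (0, 0, 17/2, 2111/336)
Σ b_i: 855341/7718146·1 + 3731089/7718146·1 + (-4146870/3859073)·1 + 5712728/3859073·1 = 1 ✓
b·c: 3731089/7718146·3 + (-4146870/3859073)·95/42 + 5712728/3859073·1 = 1/2 ✓
b·c²: 3731089/7718146·9 + (-4146870/3859073)·9025/1764 + 5712728/3859073·1 = 1/3 ✓
b·Ac: (-4146870/3859073)·17/2 + 5712728/3859073·2111/336 = 1/6 ✓
b·c³: 3731089/7718146·27 + (-4146870/3859073)·857375/74088 + 5712728/3859073·1 = 291356837/138926628 ≠ 1/4 ⇒ order 3.
b·(c∘Ac): (-4146870/3859073)·1615/84 + 5712728/3859073·2111/336 = -131510816/11577219 ≠ 1/8
b·Ac²: (-4146870/3859073)·51/2 + 5712728/3859073·263041/14112 = 185814913/972486396 ≠ 1/12
b·A²c: 5712728/3859073·17/16 = 12139547/7718146 ≠ 1/24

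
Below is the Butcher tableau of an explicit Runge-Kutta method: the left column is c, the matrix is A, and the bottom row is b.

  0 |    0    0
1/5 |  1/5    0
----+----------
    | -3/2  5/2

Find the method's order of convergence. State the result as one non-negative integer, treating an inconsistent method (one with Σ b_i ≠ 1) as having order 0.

2

b = (-3/2, 5/2)
c = (0, 1/5)
Σ b_i: (-3/2)·1 + 5/2·1 = 1 ✓
b·c: 5/2·1/5 = 1/2 ✓; 2 stages ⇒ order 2.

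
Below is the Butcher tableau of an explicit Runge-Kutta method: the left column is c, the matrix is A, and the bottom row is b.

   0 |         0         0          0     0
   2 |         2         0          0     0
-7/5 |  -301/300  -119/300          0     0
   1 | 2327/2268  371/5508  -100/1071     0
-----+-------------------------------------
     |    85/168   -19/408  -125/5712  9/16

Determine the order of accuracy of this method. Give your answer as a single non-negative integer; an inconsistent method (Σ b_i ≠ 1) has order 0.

4

b = (85/168, -19/408, -125/5712, 9/16)
c = (0, 2, -7/5, 1)
Ac = (0, 0, -119/150, 43/162)
Σ b_i: 85/168·1 + (-19/408)·1 + (-125/5712)·1 + 9/16·1 = 1 ✓
b·c: (-19/408)·2 + (-125/5712)·(-7/5) + 9/16·1 = 1/2 ✓
b·c²: (-19/408)·4 + (-125/5712)·49/25 + 9/16·1 = 1/3 ✓
b·Ac: (-125/5712)·(-119/150) + 9/16·43/162 = 1/6 ✓
b·c³: (-19/408)·8 + (-125/5712)·(-343/125) + 9/16·1 = 1/4 ✓
b·(c∘Ac): (-125/5712)·833/750 + 9/16·43/162 = 1/8 ✓
b·Ac²: (-125/5712)·(-119/75) + 9/16·7/81 = 1/12 ✓
b·A²c: 9/16·2/27 = 1/24 ✓; 4 stages ⇒ order 4.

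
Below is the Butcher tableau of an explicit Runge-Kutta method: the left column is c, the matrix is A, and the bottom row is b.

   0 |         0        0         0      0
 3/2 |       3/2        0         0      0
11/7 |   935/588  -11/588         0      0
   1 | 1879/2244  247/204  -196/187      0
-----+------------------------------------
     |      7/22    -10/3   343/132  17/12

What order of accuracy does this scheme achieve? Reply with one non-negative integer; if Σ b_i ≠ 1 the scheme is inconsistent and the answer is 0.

4

b = (7/22, -10/3, 343/132, 17/12)
c = (0, 3/2, 11/7, 1)
Ac = (0, 0, -11/392, 23/136)
Σ b_i: 7/22·1 + (-10/3)·1 + 343/132·1 + 17/12·1 = 1 ✓
b·c: (-10/3)·3/2 + 343/132·11/7 + 17/12·1 = 1/2 ✓
b·c²: (-10/3)·9/4 + 343/132·121/49 + 17/12·1 = 1/3 ✓
b·Ac: 343/132·(-11/392) + 17/12·23/136 = 1/6 ✓
b·c³: (-10/3)·27/8 + 343/132·1331/343 + 17/12·1 = 1/4 ✓
b·(c∘Ac): 343/132·(-121/2744) + 17/12·23/136 = 1/8 ✓
b·Ac²: 343/132·(-33/784) + 17/12·37/272 = 1/12 ✓
b·A²c: 17/12·1/34 = 1/24 ✓; 4 stages ⇒ order 4.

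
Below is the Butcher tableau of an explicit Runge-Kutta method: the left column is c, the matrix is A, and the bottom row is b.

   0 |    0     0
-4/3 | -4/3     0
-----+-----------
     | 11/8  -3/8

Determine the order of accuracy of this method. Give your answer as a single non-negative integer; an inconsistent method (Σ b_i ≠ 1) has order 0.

2

b = (11/8, -3/8)
c = (0, -4/3)
Σ b_i: 11/8·1 + (-3/8)·1 = 1 ✓
b·c: (-3/8)·(-4/3) = 1/2 ✓; 2 stages ⇒ order 2.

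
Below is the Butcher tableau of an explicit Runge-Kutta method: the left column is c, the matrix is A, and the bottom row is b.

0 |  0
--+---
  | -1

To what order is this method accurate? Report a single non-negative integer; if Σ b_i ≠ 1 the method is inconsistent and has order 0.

0

b = (-1)
c = (0)
Σ b_i: (-1)·1 = -1 ≠ 1 ⇒ order 0.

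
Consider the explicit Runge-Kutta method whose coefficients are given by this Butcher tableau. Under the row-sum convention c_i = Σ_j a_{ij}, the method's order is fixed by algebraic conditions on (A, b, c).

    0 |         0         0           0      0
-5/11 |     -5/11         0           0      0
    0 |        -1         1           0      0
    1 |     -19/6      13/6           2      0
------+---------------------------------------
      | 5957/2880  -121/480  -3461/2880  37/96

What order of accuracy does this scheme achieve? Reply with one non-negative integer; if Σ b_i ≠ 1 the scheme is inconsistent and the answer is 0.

b = (5957/2880, -121/480, -3461/2880, 37/96)
c = (0, -5/11, 0, 1)
Ac = (0, 0, -5/11, -65/66)
Σ b_i: 5957/2880·1 + (-121/480)·1 + (-3461/2880)·1 + 37/96·1 = 1 ✓
b·c: (-121/480)·(-5/11) + 37/96·1 = 1/2 ✓
b·c²: (-121/480)·25/121 + 37/96·1 = 1/3 ✓
b·Ac: (-3461/2880)·(-5/11) + 37/96·(-65/66) = 1/6 ✓
b·c³: (-121/480)·(-125/1331) + 37/96·1 = 9/22 ≠ 1/4 ⇒ order 3.
b·(c∘Ac): 37/96·(-65/66) = -2405/6336 ≠ 1/8
b·Ac²: (-3461/2880)·25/121 + 37/96·325/726 = -5/66 ≠ 1/12
b·A²c: 37/96·(-10/11) = -185/528 ≠ 1/24

3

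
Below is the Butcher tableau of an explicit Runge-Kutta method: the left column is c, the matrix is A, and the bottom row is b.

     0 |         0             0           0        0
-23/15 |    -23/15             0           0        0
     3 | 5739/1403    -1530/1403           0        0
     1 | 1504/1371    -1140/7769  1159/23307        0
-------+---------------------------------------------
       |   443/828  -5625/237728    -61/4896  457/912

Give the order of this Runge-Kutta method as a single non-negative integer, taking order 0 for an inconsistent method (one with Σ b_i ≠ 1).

b = (443/828, -5625/237728, -61/4896, 457/912)
c = (0, -23/15, 3, 1)
Ac = (0, 0, 102/61, 171/457)
Σ b_i: 443/828·1 + (-5625/237728)·1 + (-61/4896)·1 + 457/912·1 = 1 ✓
b·c: (-5625/237728)·(-23/15) + (-61/4896)·3 + 457/912·1 = 1/2 ✓
b·c²: (-5625/237728)·529/225 + (-61/4896)·9 + 457/912·1 = 1/3 ✓
b·Ac: (-61/4896)·102/61 + 457/912·171/457 = 1/6 ✓
b·c³: (-5625/237728)·(-12167/3375) + (-61/4896)·27 + 457/912·1 = 1/4 ✓
b·(c∘Ac): (-61/4896)·306/61 + 457/912·171/457 = 1/8 ✓
b·Ac²: (-61/4896)·(-782/305) + 457/912·703/6855 = 1/12 ✓
b·A²c: 457/912·38/457 = 1/24 ✓; 4 stages ⇒ order 4.

4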